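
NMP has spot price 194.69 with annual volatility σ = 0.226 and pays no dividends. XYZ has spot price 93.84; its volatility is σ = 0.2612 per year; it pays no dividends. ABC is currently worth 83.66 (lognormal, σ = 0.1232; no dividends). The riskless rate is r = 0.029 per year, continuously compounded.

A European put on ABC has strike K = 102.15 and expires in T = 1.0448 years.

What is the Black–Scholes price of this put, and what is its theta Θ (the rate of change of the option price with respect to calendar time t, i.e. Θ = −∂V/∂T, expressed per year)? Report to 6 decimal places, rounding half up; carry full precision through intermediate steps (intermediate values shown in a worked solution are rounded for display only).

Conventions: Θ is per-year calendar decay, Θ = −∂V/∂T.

price = 15.914686
Θ = 1.761073

σ√T = 0.1232·√1.0448 = 0.125929
d₁ = (ln(S/K) + (r+σ²/2)T) / (σ√T) = (ln(83.66/102.15) + (0.029+0.1232²/2)·1.0448) / 0.125929 = (-0.199681 + 0.038228) / 0.125929 = -1.282091
d₂ = d₁ − σ√T = -1.282091 − 0.125929 = -1.408021
e^{−rT} = 0.970155
N(−d₁) = 0.900095,  N(−d₂) = 0.920438
Put price V = K·e^{−rT}·N(−d₂) − S·N(−d₁) = 91.216607 − 75.301921 = 15.914686
φ(d₁) = (1/√(2π))·e^{−d₁²/2} = 0.175377
Θ = −S·φ(d₁)·σ/(2√T) + r·K·e^{−rT}·N(−d₂) = −0.884208 + 2.645282 = 1.761073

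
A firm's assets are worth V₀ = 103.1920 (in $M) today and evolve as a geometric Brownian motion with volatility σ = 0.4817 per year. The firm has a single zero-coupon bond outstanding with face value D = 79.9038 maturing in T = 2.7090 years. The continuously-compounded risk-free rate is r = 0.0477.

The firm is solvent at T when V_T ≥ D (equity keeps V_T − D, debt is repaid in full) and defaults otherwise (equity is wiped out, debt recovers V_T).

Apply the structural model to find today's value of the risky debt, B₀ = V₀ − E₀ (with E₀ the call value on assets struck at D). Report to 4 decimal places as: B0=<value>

With assets at 103.1920 and a single debt payment of 79.9038 at 2.7090 years:
d₁ = [ln(V₀/D) + (r + σ²/2)T] / (σ√T)
   = [ln(103.1920/79.9038) + (0.0477 + 0.5·0.4817²)·2.7090] / (0.4817·√2.7090)
   = [0.255768 + 0.443511] / 0.792832 = 0.882001
d₂ = d₁ − σ√T = 0.882001 − 0.792832 = 0.089169
N(d₁) = 0.811112,  N(d₂) = 0.535526,  e^(−rT) = 0.878781
E₀ = V₀·N(d₁) − D·e^(−rT)·N(d₂)
   = 103.1920·0.811112 − 79.9038·0.878781·0.535526 = 46.096698
B₀ = V₀ − E₀ = 103.1920 − 46.096698 = 57.095302

B0=57.0953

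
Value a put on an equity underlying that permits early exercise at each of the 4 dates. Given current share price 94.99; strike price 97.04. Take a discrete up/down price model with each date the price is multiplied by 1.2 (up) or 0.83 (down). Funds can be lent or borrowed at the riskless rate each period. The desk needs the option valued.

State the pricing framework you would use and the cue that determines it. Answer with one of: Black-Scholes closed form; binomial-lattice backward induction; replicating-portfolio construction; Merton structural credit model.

framework: binomial-lattice backward induction

Key observation: the put (strike 97.04 on spot 94.99) is American-style on a 4-step discrete price model, so the early-exercise decision at every node requires stepwise backward valuation — a closed form cannot price the exercise right.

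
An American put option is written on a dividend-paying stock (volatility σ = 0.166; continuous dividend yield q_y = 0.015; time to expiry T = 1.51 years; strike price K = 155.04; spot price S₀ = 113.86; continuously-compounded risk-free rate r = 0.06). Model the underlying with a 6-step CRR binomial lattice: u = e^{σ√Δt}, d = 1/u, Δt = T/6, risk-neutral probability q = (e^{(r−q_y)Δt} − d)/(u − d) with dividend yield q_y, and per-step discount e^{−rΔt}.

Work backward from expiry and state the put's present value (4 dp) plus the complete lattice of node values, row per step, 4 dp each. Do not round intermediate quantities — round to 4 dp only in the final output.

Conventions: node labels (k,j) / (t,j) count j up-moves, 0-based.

Δt=0.25167, u=1.08684, d=0.92010, q=0.54750, disc=e^(-rΔt)=0.98501
k=6 terminal: V=max(K-S,0) → 85.9567 73.4371 58.6486 41.1800 20.5457 0.0000 0.0000
k=5: j=0 S=75.0826 intr=79.9574 cont=77.9168 V=79.9574[EX]; j=1 S=88.6895 intr=66.3505 cont=64.3612 V=66.3505[EX]; j=2 S=104.7622 intr=50.2778 cont=48.3490 V=50.2778[EX]; j=3 S=123.7478 intr=31.2922 cont=29.4349 V=31.2922[EX]; j=4 S=146.1741 intr=8.8659 cont=9.1576 V=9.1576[hold]; j=5 S=172.6645 intr=0.0000 cont=0.0000 V=0.0000[hold]
k=4: j=0 S=81.6029 intr=73.4371 cont=71.4211 V=73.4371[EX]; j=1 S=96.3914 intr=58.6486 cont=56.6883 V=58.6486[EX]; j=2 S=113.8600 intr=41.1800 cont=39.2855 V=41.1800[EX]; j=3 S=134.4943 intr=20.5457 cont=18.8862 V=20.5457[EX]; j=4 S=158.8681 intr=0.0000 cont=4.0818 V=4.0818[hold]
k=3: j=0 S=88.6895 intr=66.3505 cont=64.3612 V=66.3505[EX]; j=1 S=104.7622 intr=50.2778 cont=48.3490 V=50.2778[EX]; j=2 S=123.7478 intr=31.2922 cont=29.4349 V=31.2922[EX]; j=3 S=146.1741 intr=8.8659 cont=11.3589 V=11.3589[hold]
k=2: j=0 S=96.3914 intr=58.6486 cont=56.6883 V=58.6486[EX]; j=1 S=113.8600 intr=41.1800 cont=39.2855 V=41.1800[EX]; j=2 S=134.4943 intr=20.5457 cont=20.0734 V=20.5457[EX]
k=1: j=0 S=104.7622 intr=50.2778 cont=48.3490 V=50.2778[EX]; j=1 S=123.7478 intr=31.2922 cont=29.4349 V=31.2922[EX]
k=0: j=0 S=113.8600 intr=41.1800 cont=39.2855 V=41.1800[EX]

price = 41.1800
tree:
41.1800
50.2778 31.2922
58.6486 41.1800 20.5457
66.3505 50.2778 31.2922 11.3589
73.4371 58.6486 41.1800 20.5457 4.0818
79.9574 66.3505 50.2778 31.2922 9.1576 0.0000
85.9567 73.4371 58.6486 41.1800 20.5457 0.0000 0.0000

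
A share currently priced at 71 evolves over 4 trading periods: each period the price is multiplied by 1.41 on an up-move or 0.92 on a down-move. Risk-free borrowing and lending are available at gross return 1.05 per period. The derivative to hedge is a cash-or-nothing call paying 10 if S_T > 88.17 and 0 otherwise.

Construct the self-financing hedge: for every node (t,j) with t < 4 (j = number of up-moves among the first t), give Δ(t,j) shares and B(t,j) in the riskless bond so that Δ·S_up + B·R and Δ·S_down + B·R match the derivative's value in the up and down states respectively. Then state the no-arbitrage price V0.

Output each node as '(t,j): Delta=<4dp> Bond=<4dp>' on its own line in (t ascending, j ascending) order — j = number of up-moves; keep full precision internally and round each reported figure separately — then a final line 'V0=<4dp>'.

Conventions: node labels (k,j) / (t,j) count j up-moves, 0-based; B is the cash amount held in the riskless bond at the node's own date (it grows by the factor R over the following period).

(0,0): Delta=0.1067 Bond=-5.2062
(1,0): Delta=0.1105 Bond=-5.7147
(1,1): Delta=0.0998 Bond=-4.7790
(2,0): Delta=0.0858 Bond=-4.5181
(2,1): Delta=0.1550 Bond=-10.1054
(2,2): Delta=0.0000 Bond=9.0703
(3,0): Delta=0.0000 Bond=0.0000
(3,1): Delta=0.2409 Bond=-17.8814
(3,2): Delta=0.0000 Bond=9.5238
(3,3): Delta=0.0000 Bond=9.5238
V0=2.3677

Since d<R<u, set p* = (R−d)/(u−d) = 0.2653; price each node as the discounted p*-expectation of its children.
Payoffs at expiry: V(4,0)=0.0000, V(4,1)=0.0000, V(4,2)=10.0000, V(4,3)=10.0000, V(4,4)=10.0000
(3,0): S=55.2868. Δ = (V_up−V_dn)/(S_up−S_dn) = (0.0000−0.0000)/(77.9545−50.8639) = 0.0000. V = [p*·0.0000 + (1−p*)·0.0000]/1.05 = 0.0000. B = V − Δ·S = 0.0000.
(3,1): S=84.7331. Δ = (V_up−V_dn)/(S_up−S_dn) = (10.0000−0.0000)/(119.4737−77.9545) = 0.2409. V = [p*·10.0000 + (1−p*)·0.0000]/1.05 = 2.5267. B = V − Δ·S = -17.8814.
(3,2): S=129.8627. Δ = (V_up−V_dn)/(S_up−S_dn) = (10.0000−10.0000)/(183.1064−119.4737) = 0.0000. V = [p*·10.0000 + (1−p*)·10.0000]/1.05 = 9.5238. B = V − Δ·S = 9.5238.
(3,3): S=199.0287. Δ = (V_up−V_dn)/(S_up−S_dn) = (10.0000−10.0000)/(280.6305−183.1064) = 0.0000. V = [p*·10.0000 + (1−p*)·10.0000]/1.05 = 9.5238. B = V − Δ·S = 9.5238.
(2,0): S=60.0944. Δ = (V_up−V_dn)/(S_up−S_dn) = (2.5267−0.0000)/(84.7331−55.2868) = 0.0858. V = [p*·2.5267 + (1−p*)·0.0000]/1.05 = 0.6384. B = V − Δ·S = -4.5181.
(2,1): S=92.1012. Δ = (V_up−V_dn)/(S_up−S_dn) = (9.5238−2.5267)/(129.8627−84.7331) = 0.1550. V = [p*·9.5238 + (1−p*)·2.5267]/1.05 = 4.1744. B = V − Δ·S = -10.1054.
(2,2): S=141.1551. Δ = (V_up−V_dn)/(S_up−S_dn) = (9.5238−9.5238)/(199.0287−129.8627) = 0.0000. V = [p*·9.5238 + (1−p*)·9.5238]/1.05 = 9.0703. B = V − Δ·S = 9.0703.
(1,0): S=65.3200. Δ = (V_up−V_dn)/(S_up−S_dn) = (4.1744−0.6384)/(92.1012−60.0944) = 0.1105. V = [p*·4.1744 + (1−p*)·0.6384]/1.05 = 1.5015. B = V − Δ·S = -5.7147.
(1,1): S=100.1100. Δ = (V_up−V_dn)/(S_up−S_dn) = (9.0703−4.1744)/(141.1551−92.1012) = 0.0998. V = [p*·9.0703 + (1−p*)·4.1744]/1.05 = 5.2127. B = V − Δ·S = -4.7790.
(0,0): S=71.0000. Δ = (V_up−V_dn)/(S_up−S_dn) = (5.2127−1.5015)/(100.1100−65.3200) = 0.1067. V = [p*·5.2127 + (1−p*)·1.5015]/1.05 = 2.3677. B = V − Δ·S = -5.2062.
Sanity check at the root: Δ(0,0)·S0 + B(0,0) reproduces V0 = 2.3677.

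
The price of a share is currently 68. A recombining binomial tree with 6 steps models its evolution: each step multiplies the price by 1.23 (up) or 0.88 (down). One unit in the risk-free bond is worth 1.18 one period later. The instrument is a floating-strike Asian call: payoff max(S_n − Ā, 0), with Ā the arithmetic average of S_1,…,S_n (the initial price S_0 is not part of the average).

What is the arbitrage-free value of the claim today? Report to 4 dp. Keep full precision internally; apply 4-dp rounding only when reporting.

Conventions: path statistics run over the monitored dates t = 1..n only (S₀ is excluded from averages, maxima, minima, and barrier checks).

price = 21.2600

Under the martingale measure an up-move has probability p* = 0.8571; value the claim as the probability-weighted average of per-path payoffs, discounted 6 periods at R = 1.18.
Enumerate all 2^6 = 64 price paths (U = up ×1.23, D = down ×0.88); each path with k up-moves has probability p*^k·(1−p*)^(6−k).
DDDDDD: Ā=44.5140, payoff=0.0000, prob=0.000008
UDDDDD: Ā=62.2184, payoff=0.0000, prob=0.000051
DUDDDD: Ā=58.2517, payoff=0.0000, prob=0.000051
UUDDDD: Ā=81.4200, payoff=0.0000, prob=0.000306
DDUDDD: Ā=54.7611, payoff=0.0000, prob=0.000051
UDUDDD: Ā=76.5410, payoff=0.0000, prob=0.000306
DUUDDD: Ā=72.5744, payoff=0.0000, prob=0.000306
UUUDDD: Ā=101.4392, payoff=0.0000, prob=0.001836
DDDUDD: Ā=51.6893, payoff=0.0000, prob=0.000051
UDDUDD: Ā=72.2475, payoff=0.0000, prob=0.000306
DUDUDD: Ā=68.2808, payoff=0.0000, prob=0.000306
UUDUDD: Ā=95.4380, payoff=0.0000, prob=0.001836
DDUUDD: Ā=64.7902, payoff=0.0000, prob=0.000306
UDUUDD: Ā=90.5590, payoff=0.0000, prob=0.001836
DUUUDD: Ā=86.5923, payoff=0.0000, prob=0.001836
UUUUDD: Ā=121.0325, payoff=0.0000, prob=0.011016
DDDDUD: Ā=48.9861, payoff=0.0000, prob=0.000051
UDDDUD: Ā=68.4692, payoff=0.0000, prob=0.000306
DUDDUD: Ā=64.5025, payoff=0.0000, prob=0.000306
UUDDUD: Ā=90.1570, payoff=0.0000, prob=0.001836
DDUDUD: Ā=61.0119, payoff=0.6831, prob=0.000306
UDUDUD: Ā=85.2780, payoff=0.9548, prob=0.001836
DUUDUD: Ā=81.3113, payoff=4.9215, prob=0.001836
UUUDUD: Ā=113.6510, payoff=6.8789, prob=0.011016
DDDUUD: Ā=57.9401, payoff=3.7549, prob=0.000306
UDDUUD: Ā=80.9844, payoff=5.2483, prob=0.001836
DUDUUD: Ā=77.0178, payoff=9.2150, prob=0.001836
UUDUUD: Ā=107.6498, payoff=12.8800, prob=0.011016
DDUUUD: Ā=73.5271, payoff=12.7056, prob=0.001836
UDUUUD: Ā=102.7708, payoff=17.7590, prob=0.011016
DUUUUD: Ā=98.8042, payoff=21.7257, prob=0.011016
UUUUUD: Ā=138.1013, payoff=30.3666, prob=0.066095
DDDDDU: Ā=46.6073, payoff=0.0000, prob=0.000051
UDDDDU: Ā=65.1443, payoff=0.0000, prob=0.000306
DUDDDU: Ā=61.1776, payoff=0.5173, prob=0.000306
UUDDDU: Ā=85.5097, payoff=0.7231, prob=0.001836
DDUDDU: Ā=57.6870, payoff=4.0080, prob=0.000306
UDUDDU: Ā=80.6307, payoff=5.6021, prob=0.001836
DUUDDU: Ā=76.6640, payoff=9.5688, prob=0.001836
UUUDDU: Ā=107.1553, payoff=13.3745, prob=0.011016
DDDUDU: Ā=54.6152, payoff=7.0798, prob=0.000306
UDDUDU: Ā=76.3371, payoff=9.8956, prob=0.001836
DUDUDU: Ā=72.3705, payoff=13.8623, prob=0.001836
UUDUDU: Ā=101.1542, payoff=19.3757, prob=0.011016
DDUUDU: Ā=68.8798, payoff=17.3530, prob=0.001836
UDUUDU: Ā=96.2752, payoff=24.2547, prob=0.011016
DUUUDU: Ā=92.3085, payoff=28.2214, prob=0.011016
UUUUDU: Ā=129.0221, payoff=39.4458, prob=0.066095
DDDDUU: Ā=51.9120, payoff=9.7830, prob=0.000306
UDDDUU: Ā=72.5588, payoff=13.6739, prob=0.001836
DUDDUU: Ā=68.5922, payoff=17.6406, prob=0.001836
UUDDUU: Ā=95.8731, payoff=24.6567, prob=0.011016
DDUDUU: Ā=65.1015, payoff=21.1313, prob=0.001836
UDUDUU: Ā=90.9941, payoff=29.5357, prob=0.011016
DUUDUU: Ā=87.0275, payoff=33.5024, prob=0.011016
UUUDUU: Ā=121.6407, payoff=46.8272, prob=0.066095
DDDUUU: Ā=62.0297, payoff=24.2030, prob=0.001836
UDDUUU: Ā=86.7006, payoff=33.8292, prob=0.011016
DUDUUU: Ā=82.7340, payoff=37.7959, prob=0.011016
UUDUUU: Ā=115.6395, payoff=52.8284, prob=0.066095
DDUUUU: Ā=79.2433, payoff=41.2866, prob=0.011016
UDUUUU: Ā=110.7605, payoff=57.7074, prob=0.066095
DUUUUU: Ā=106.7938, payoff=61.6740, prob=0.066095
UUUUUU: Ā=149.2687, payoff=86.2035, prob=0.396569
Price = Σ prob·payoff / R^6 = 57.392404 / 2.699554 = 21.2600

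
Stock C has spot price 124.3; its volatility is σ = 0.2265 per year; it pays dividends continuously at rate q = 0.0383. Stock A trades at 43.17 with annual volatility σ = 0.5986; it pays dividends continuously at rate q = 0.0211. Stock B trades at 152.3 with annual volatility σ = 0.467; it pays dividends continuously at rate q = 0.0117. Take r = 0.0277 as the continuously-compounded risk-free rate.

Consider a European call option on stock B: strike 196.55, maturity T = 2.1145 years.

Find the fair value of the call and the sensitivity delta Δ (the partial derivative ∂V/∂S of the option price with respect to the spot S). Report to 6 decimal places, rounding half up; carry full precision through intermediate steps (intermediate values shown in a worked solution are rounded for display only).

σ√T = 0.467·√2.1145 = 0.679080
d₁ = (ln(S/K) + (r−q+σ²/2)T) / (σ√T) = (ln(152.3/196.55) + (0.0277−0.0117+0.467²/2)·2.1145) / 0.679080 = (-0.255065 + 0.264407) / 0.679080 = 0.013757
d₂ = d₁ − σ√T = 0.013757 − 0.679080 = -0.665323
e^{−rT} = 0.943111
e^{−qT} = 0.975564
N(d₁) = 0.505488,  N(d₂) = 0.252922
Call price V = S·e^{−qT}·N(d₁) − K·e^{−rT}·N(d₂) = 75.104590 − 46.883751 = 28.220838
Δ = e^{−qT}·N(d₁) = 0.493136

price = 28.220838
Δ = 0.493136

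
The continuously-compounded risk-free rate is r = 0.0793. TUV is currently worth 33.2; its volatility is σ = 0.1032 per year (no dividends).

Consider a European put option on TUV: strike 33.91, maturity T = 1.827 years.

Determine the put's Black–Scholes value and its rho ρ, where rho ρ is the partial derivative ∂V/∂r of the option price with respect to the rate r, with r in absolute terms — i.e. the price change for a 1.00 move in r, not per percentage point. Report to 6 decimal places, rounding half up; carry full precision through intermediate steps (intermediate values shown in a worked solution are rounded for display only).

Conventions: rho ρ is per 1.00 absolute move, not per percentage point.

price = 0.447109
ρ = -11.089803

σ√T = 0.1032·√1.827 = 0.139492
d₁ = (ln(S/K) + (r+σ²/2)T) / (σ√T) = (ln(33.2/33.91) + (0.0793+0.1032²/2)·1.827) / 0.139492 = (-0.021160 + 0.154610) / 0.139492 = 0.956687
d₂ = d₁ − σ√T = 0.956687 − 0.139492 = 0.817195
e^{−rT} = 0.865125
N(−d₁) = 0.169363,  N(−d₂) = 0.206909
Put price V = K·e^{−rT}·N(−d₂) − S·N(−d₁) = 6.069952 − 5.622843 = 0.447109
ρ = −K·T·e^{−rT}·N(−d₂) = -11.089803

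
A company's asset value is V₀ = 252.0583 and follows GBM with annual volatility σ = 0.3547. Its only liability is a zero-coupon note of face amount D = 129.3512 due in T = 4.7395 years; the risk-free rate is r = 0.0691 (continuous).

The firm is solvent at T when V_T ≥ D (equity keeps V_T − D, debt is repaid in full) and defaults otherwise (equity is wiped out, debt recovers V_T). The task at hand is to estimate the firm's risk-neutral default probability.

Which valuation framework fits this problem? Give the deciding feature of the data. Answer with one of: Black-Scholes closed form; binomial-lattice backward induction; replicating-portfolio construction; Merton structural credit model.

framework: Merton structural credit model

Key observation: the question is about default risk generated by asset-value dynamics against a debt face of 129.3512 — the structural framework prices exactly that.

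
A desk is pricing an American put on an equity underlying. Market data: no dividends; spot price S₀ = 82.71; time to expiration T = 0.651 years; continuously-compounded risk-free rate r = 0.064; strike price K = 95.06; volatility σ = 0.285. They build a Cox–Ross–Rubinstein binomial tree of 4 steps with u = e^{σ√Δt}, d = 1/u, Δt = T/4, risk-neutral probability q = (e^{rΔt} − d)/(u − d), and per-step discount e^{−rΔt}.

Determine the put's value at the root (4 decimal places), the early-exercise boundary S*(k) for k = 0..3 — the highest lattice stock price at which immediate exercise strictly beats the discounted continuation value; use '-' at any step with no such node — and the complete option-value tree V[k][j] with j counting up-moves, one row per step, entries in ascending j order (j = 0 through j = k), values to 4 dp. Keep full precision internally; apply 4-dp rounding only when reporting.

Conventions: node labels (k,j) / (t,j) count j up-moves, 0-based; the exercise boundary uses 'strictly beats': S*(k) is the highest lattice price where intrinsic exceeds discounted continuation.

Δt=0.16275  u=1.12185  d=0.89139  q=0.51672  discount=0.98964
step 4 (expiry): payoffs max(K−S,0) = 42.8414 29.3409 12.3500 0.0000 0.0000
step 3: (k=3,j=0): S=58.5812, K−S=36.4788, hold=35.4938 ⇒ V=36.4788 exercise | (k=3,j=1): S=73.7267, K−S=21.3333, hold=20.3483 ⇒ V=21.3333 exercise | (k=3,j=2): S=92.7879, K−S=2.2721, hold=5.9067 ⇒ V=5.9067 continue | (k=3,j=3): S=116.7771, K−S=0.0000, hold=0.0000 ⇒ V=0.0000 continue  boundary S*=73.7267
step 2: (k=2,j=0): S=65.7191, K−S=29.3409, hold=28.3559 ⇒ V=29.3409 exercise | (k=2,j=1): S=82.7100, K−S=12.3500, hold=13.2236 ⇒ V=13.2236 continue | (k=2,j=2): S=104.0937, K−S=0.0000, hold=2.8250 ⇒ V=2.8250 continue  boundary S*=65.7191
step 1: (k=1,j=0): S=73.7267, K−S=21.3333, hold=20.7950 ⇒ V=21.3333 exercise | (k=1,j=1): S=92.7879, K−S=2.2721, hold=7.7691 ⇒ V=7.7691 continue  boundary S*=73.7267
step 0: (k=0,j=0): S=82.7100, K−S=12.3500, hold=14.1759 ⇒ V=14.1759 continue  boundary S*=-

price = 14.1759
boundary = - 73.7267 65.7191 73.7267
tree:
14.1759
21.3333 7.7691
29.3409 13.2236 2.8250
36.4788 21.3333 5.9067 0.0000
42.8414 29.3409 12.3500 0.0000 0.0000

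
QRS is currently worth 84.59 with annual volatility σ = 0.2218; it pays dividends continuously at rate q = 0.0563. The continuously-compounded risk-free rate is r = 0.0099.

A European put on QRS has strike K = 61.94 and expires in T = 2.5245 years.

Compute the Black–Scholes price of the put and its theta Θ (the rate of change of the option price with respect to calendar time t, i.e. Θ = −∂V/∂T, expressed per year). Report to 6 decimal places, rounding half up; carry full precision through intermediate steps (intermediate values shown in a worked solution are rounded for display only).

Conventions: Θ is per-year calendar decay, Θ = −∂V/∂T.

σ√T = 0.2218·√2.5245 = 0.352411
d₁ = (ln(S/K) + (r−q+σ²/2)T) / (σ√T) = (ln(84.59/61.94) + (0.0099−0.0563+0.2218²/2)·2.5245) / 0.352411 = (0.311650 − 0.055040) / 0.352411 = 0.728155
d₂ = d₁ − σ√T = 0.728155 − 0.352411 = 0.375744
e^{−rT} = 0.975317
e^{−qT} = 0.867509
N(−d₁) = 0.233259,  N(−d₂) = 0.353553
Put price V = K·e^{−rT}·N(−d₂) − S·e^{−qT}·N(−d₁) = 21.358570 − 17.117171 = 4.241399
φ(d₁) = (1/√(2π))·e^{−d₁²/2} = 0.306039
Θ = −S·e^{−qT}·φ(d₁)·σ/(2√T) − q·S·e^{−qT}·N(−d₁) + r·K·e^{−rT}·N(−d₂) = −1.567521 − 0.963697 + 0.211450 = -2.319768

price = 4.241399
Θ = -2.319768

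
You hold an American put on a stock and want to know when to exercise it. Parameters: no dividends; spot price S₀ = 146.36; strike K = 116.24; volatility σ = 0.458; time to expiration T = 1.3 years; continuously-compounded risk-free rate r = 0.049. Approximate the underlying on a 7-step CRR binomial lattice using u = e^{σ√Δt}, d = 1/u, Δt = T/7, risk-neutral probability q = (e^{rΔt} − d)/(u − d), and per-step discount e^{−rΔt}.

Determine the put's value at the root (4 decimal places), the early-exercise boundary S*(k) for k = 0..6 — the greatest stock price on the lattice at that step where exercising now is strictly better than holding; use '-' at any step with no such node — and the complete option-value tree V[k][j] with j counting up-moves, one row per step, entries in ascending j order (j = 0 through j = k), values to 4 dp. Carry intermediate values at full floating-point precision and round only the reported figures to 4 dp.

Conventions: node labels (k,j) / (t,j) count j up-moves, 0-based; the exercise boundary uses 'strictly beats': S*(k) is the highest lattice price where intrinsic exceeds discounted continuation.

price = 11.5744
boundary = - - - - 66.4584 80.9596 66.4584
tree:
11.5744
17.5506 5.1612
25.8488 8.6743 1.3596
36.7084 14.2880 2.6076 0.0000
49.7816 22.8991 5.0011 0.0000 0.0000
61.6853 35.2804 9.5916 0.0000 0.0000 0.0000
71.4569 49.7816 18.3955 0.0000 0.0000 0.0000 0.0000
79.4783 61.6853 35.2804 0.0000 0.0000 0.0000 0.0000 0.0000

params: Δt=0.18571 u=1.21820 d=0.82088 q=0.47382 e^(-rΔt)=0.99094
t_7 payoffs: 79.4783 61.6853 35.2804 0.0000 0.0000 0.0000 0.0000 0.0000
t_6: node(6,0) S=44.7831 payoff=71.4569 vs cont=70.4039 → 71.4569 [stop]  node(6,1) S=66.4584 payoff=49.7816 vs cont=48.7286 → 49.7816 [stop]  node(6,2) S=98.6248 payoff=17.6152 vs cont=18.3955 → 18.3955 [wait]  node(6,3) S=146.3600 payoff=0.0000 vs cont=0.0000 → 0.0000 [wait]  node(6,4) S=217.1994 payoff=0.0000 vs cont=0.0000 → 0.0000 [wait]  node(6,5) S=322.3255 payoff=0.0000 vs cont=0.0000 → 0.0000 [wait]  node(6,6) S=478.3336 payoff=0.0000 vs cont=0.0000 → 0.0000 [wait]  ⇒ S*(6)=66.4584
t_5: node(5,0) S=54.5547 payoff=61.6853 vs cont=60.6323 → 61.6853 [stop]  node(5,1) S=80.9596 payoff=35.2804 vs cont=34.5939 → 35.2804 [stop]  node(5,2) S=120.1446 payoff=0.0000 vs cont=9.5916 → 9.5916 [wait]  node(5,3) S=178.2955 payoff=0.0000 vs cont=0.0000 → 0.0000 [wait]  node(5,4) S=264.5920 payoff=0.0000 vs cont=0.0000 → 0.0000 [wait]  node(5,5) S=392.6565 payoff=0.0000 vs cont=0.0000 → 0.0000 [wait]  ⇒ S*(5)=80.9596
t_4: node(4,0) S=66.4584 payoff=49.7816 vs cont=48.7286 → 49.7816 [stop]  node(4,1) S=98.6248 payoff=17.6152 vs cont=22.8991 → 22.8991 [wait]  node(4,2) S=146.3600 payoff=0.0000 vs cont=5.0011 → 5.0011 [wait]  node(4,3) S=217.1994 payoff=0.0000 vs cont=0.0000 → 0.0000 [wait]  node(4,4) S=322.3255 payoff=0.0000 vs cont=0.0000 → 0.0000 [wait]  ⇒ S*(4)=66.4584
t_3: node(3,0) S=80.9596 payoff=35.2804 vs cont=36.7084 → 36.7084 [wait]  node(3,1) S=120.1446 payoff=0.0000 vs cont=14.2880 → 14.2880 [wait]  node(3,2) S=178.2955 payoff=0.0000 vs cont=2.6076 → 2.6076 [wait]  node(3,3) S=264.5920 payoff=0.0000 vs cont=0.0000 → 0.0000 [wait]  ⇒ S*(3)=-
t_2: node(2,0) S=98.6248 payoff=17.6152 vs cont=25.8488 → 25.8488 [wait]  node(2,1) S=146.3600 payoff=0.0000 vs cont=8.6743 → 8.6743 [wait]  node(2,2) S=217.1994 payoff=0.0000 vs cont=1.3596 → 1.3596 [wait]  ⇒ S*(2)=-
t_1: node(1,0) S=120.1446 payoff=0.0000 vs cont=17.5506 → 17.5506 [wait]  node(1,1) S=178.2955 payoff=0.0000 vs cont=5.1612 → 5.1612 [wait]  ⇒ S*(1)=-
t_0: node(0,0) S=146.3600 payoff=0.0000 vs cont=11.5744 → 11.5744 [wait]  ⇒ S*(0)=-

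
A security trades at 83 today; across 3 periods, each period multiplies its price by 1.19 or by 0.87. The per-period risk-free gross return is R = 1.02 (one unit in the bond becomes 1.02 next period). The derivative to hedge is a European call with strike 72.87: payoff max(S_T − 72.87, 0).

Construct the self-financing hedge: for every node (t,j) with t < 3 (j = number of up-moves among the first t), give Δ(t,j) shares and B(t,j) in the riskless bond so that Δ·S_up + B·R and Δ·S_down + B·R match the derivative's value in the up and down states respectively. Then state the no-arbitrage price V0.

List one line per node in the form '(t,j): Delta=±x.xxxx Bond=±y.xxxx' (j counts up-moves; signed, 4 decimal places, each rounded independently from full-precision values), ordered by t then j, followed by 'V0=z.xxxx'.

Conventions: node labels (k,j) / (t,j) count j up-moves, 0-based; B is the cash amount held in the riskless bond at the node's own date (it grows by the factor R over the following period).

(0,0): Delta=0.8140 Bond=-50.6532
(1,0): Delta=0.5895 Bond=-35.4538
(1,1): Delta=1.0000 Bond=-70.0404
(2,0): Delta=0.0940 Bond=-5.0351
(2,1): Delta=1.0000 Bond=-71.4412
(2,2): Delta=1.0000 Bond=-71.4412
V0=16.9064

Since d<R<u, set p* = (R−d)/(u−d) = 0.4688; price each node as the discounted p*-expectation of its children.
At maturity the claim pays: V(3,0)=0.0000, V(3,1)=1.8890, V(3,2)=29.3866, V(3,3)=66.9982
  t=2,j=0: stock 62.8227 → up 74.7590 (V=1.8890), down 54.6557 (V=0.0000). Price 0.8681; hedge Δ=0.0940, bond B=-5.0351.
  t=2,j=1: stock 85.9299 → up 102.2566 (V=29.3866), down 74.7590 (V=1.8890). Price 14.4887; hedge Δ=1.0000, bond B=-71.4412.
  t=2,j=2: stock 117.5363 → up 139.8682 (V=66.9982), down 102.2566 (V=29.3866). Price 46.0951; hedge Δ=1.0000, bond B=-71.4412.
  t=1,j=0: stock 72.2100 → up 85.9299 (V=14.4887), down 62.8227 (V=0.8681). Price 7.1106; hedge Δ=0.5895, bond B=-35.4538.
  t=1,j=1: stock 98.7700 → up 117.5363 (V=46.0951), down 85.9299 (V=14.4887). Price 28.7296; hedge Δ=1.0000, bond B=-70.0404.
  t=0,j=0: stock 83.0000 → up 98.7700 (V=28.7296), down 72.2100 (V=7.1106). Price 16.9064; hedge Δ=0.8140, bond B=-50.6532.
As a check, the time-0 holding Δ(0,0)·S0 + B(0,0) comes to 16.9064 — exactly V0.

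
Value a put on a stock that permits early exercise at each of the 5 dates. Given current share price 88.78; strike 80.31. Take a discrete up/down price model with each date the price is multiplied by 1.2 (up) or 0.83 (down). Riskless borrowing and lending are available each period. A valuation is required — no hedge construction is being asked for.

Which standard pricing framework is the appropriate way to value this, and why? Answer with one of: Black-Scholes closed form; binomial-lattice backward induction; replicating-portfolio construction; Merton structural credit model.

framework: binomial-lattice backward induction

Key observation: the put (strike 80.31 on spot 88.78) is American-style on a 5-step discrete price model, so the early-exercise decision at every node requires stepwise backward valuation — a closed form cannot price the exercise right.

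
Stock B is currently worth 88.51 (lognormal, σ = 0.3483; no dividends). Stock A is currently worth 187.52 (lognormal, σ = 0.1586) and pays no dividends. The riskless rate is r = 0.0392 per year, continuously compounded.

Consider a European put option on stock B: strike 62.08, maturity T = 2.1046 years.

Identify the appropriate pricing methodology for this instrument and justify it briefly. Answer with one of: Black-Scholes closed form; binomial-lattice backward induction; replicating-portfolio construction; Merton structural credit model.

Key observation: the strike-62.08 put on stock B is European-exercise on a continuously-modelled lognormal underlying, so its value is a single closed-form evaluation.

framework: Black-Scholes closed form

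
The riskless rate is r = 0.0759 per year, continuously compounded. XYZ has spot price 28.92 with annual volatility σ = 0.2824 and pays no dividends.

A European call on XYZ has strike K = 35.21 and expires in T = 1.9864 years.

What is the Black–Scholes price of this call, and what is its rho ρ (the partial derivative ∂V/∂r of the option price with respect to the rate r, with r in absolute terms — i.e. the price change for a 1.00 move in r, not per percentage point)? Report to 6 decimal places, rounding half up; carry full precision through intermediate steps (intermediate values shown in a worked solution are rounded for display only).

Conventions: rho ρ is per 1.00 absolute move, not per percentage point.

σ√T = 0.2824·√1.9864 = 0.398014
d₁ = (ln(S/K) + (r+σ²/2)T) / (σ√T) = (ln(28.92/35.21) + (0.0759+0.2824²/2)·1.9864) / 0.398014 = (-0.196797 + 0.229975) / 0.398014 = 0.083360
d₂ = d₁ − σ√T = 0.083360 − 0.398014 = -0.314654
e^{−rT} = 0.860047
N(d₁) = 0.533217,  N(d₂) = 0.376512
Call price V = S·N(d₁) − K·e^{−rT}·N(d₂) = 15.420648 − 11.401648 = 4.018999
ρ = K·T·e^{−rT}·N(d₂) = 22.648235

price = 4.018999
ρ = 22.648235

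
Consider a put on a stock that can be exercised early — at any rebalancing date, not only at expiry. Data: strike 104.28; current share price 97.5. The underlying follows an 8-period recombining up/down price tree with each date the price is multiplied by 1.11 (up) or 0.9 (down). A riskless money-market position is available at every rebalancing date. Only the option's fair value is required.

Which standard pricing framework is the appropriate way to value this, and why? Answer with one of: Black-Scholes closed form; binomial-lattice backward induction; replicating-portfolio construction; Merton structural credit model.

Key observation: the put (strike 104.28 on spot 97.5) is American-style on a 8-step discrete price model, so the early-exercise decision at every node requires stepwise backward valuation — a closed form cannot price the exercise right.

framework: binomial-lattice backward induction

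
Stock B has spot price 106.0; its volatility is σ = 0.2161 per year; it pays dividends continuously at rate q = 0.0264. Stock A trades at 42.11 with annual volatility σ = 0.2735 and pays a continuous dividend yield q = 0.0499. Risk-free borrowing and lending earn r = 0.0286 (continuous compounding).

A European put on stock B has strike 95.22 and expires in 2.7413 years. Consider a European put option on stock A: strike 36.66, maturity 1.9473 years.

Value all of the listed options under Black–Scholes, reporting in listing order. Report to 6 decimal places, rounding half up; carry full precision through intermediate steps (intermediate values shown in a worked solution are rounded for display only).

[stock B put K=95.22]
σ√T = 0.2161·√2.7413 = 0.357794
d₁ = (ln(S/K) + (r−q+σ²/2)T) / (σ√T) = (ln(106.0/95.22) + (0.0286−0.0264+0.2161²/2)·2.7413) / 0.357794 = (0.107249 + 0.070039) / 0.357794 = 0.495504
d₂ = d₁ − σ√T = 0.495504 − 0.357794 = 0.137710
e^{−rT} = 0.924593
e^{−qT} = 0.930186
N(−d₁) = 0.310122,  N(−d₂) = 0.445235
price = K·e^{−rT}·N(−d₂) − S·e^{−qT}·N(−d₁) = 39.198390 − 30.577986 = 8.620404
[stock A put K=36.66]
σ√T = 0.2735·√1.9473 = 0.381657
d₁ = (ln(S/K) + (r−q+σ²/2)T) / (σ√T) = (ln(42.11/36.66) + (0.0286−0.0499+0.2735²/2)·1.9473) / 0.381657 = (0.138599 + 0.031354) / 0.381657 = 0.445302
d₂ = d₁ − σ√T = 0.445302 − 0.381657 = 0.063644
e^{−rT} = 0.945830
e^{−qT} = 0.907401
N(−d₁) = 0.328051,  N(−d₂) = 0.474627
price = K·e^{−rT}·N(−d₂) − S·e^{−qT}·N(−d₁) = 16.457263 − 12.535046 = 3.922217

price(stock B put K=95.22) = 8.620404
price(stock A put K=36.66) = 3.922217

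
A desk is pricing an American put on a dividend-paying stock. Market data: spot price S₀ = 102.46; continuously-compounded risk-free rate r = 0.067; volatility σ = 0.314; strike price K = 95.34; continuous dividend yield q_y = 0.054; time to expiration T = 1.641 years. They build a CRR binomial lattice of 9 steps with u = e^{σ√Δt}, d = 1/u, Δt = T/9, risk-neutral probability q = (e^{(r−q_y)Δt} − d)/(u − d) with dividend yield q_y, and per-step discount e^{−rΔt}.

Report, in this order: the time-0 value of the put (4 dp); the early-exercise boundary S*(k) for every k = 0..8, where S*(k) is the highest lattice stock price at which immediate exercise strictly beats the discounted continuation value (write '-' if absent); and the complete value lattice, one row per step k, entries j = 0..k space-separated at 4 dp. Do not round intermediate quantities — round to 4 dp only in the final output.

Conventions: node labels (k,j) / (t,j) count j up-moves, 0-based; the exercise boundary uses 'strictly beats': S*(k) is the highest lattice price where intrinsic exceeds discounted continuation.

price = 11.0926
boundary = - - - - 59.9286 52.4088 59.9286 68.5274 78.3600
tree:
11.0926
15.4629 6.5559
21.0037 9.7474 3.2030
27.7122 14.1426 5.1485 1.1386
35.4114 19.9313 8.1194 2.0026 0.2145
42.9312 27.1267 12.5050 3.4889 0.4139 0.0000
49.5074 35.4114 18.6844 6.0082 0.7986 0.0000 0.0000
55.2585 42.9312 26.8126 10.1965 1.5409 0.0000 0.0000 0.0000
60.2879 49.5074 35.4114 16.9800 2.9732 0.0000 0.0000 0.0000 0.0000
64.6862 55.2585 42.9312 26.8126 5.7366 0.0000 0.0000 0.0000 0.0000 0.0000

Δt=0.18233  u=1.14348  d=0.87452  q=0.47535  discount=0.98786
step 9 (expiry): payoffs max(K−S,0) = 64.6862 55.2585 42.9312 26.8126 5.7366 0.0000 0.0000 0.0000 0.0000 0.0000
step 8: (k=8,j=0): S=35.0521, K−S=60.2879, hold=59.4737 ⇒ V=60.2879 exercise | (k=8,j=1): S=45.8326, K−S=49.5074, hold=48.7989 ⇒ V=49.5074 exercise | (k=8,j=2): S=59.9286, K−S=35.4114, hold=34.8409 ⇒ V=35.4114 exercise | (k=8,j=3): S=78.3600, K−S=16.9800, hold=16.5902 ⇒ V=16.9800 exercise | (k=8,j=4): S=102.4600, K−S=0.0000, hold=2.9732 ⇒ V=2.9732 continue | (k=8,j=5): S=133.9721, K−S=0.0000, hold=0.0000 ⇒ V=0.0000 continue | (k=8,j=6): S=175.1759, K−S=0.0000, hold=0.0000 ⇒ V=0.0000 continue | (k=8,j=7): S=229.0522, K−S=0.0000, hold=0.0000 ⇒ V=0.0000 continue | (k=8,j=8): S=299.4984, K−S=0.0000, hold=0.0000 ⇒ V=0.0000 continue  boundary S*=78.3600
step 7: (k=7,j=0): S=40.0815, K−S=55.2585, hold=54.4936 ⇒ V=55.2585 exercise | (k=7,j=1): S=52.4088, K−S=42.9312, hold=42.2871 ⇒ V=42.9312 exercise | (k=7,j=2): S=68.5274, K−S=26.8126, hold=26.3264 ⇒ V=26.8126 exercise | (k=7,j=3): S=89.6034, K−S=5.7366, hold=10.1965 ⇒ V=10.1965 continue | (k=7,j=4): S=117.1614, K−S=0.0000, hold=1.5409 ⇒ V=1.5409 continue | (k=7,j=5): S=153.1949, K−S=0.0000, hold=0.0000 ⇒ V=0.0000 continue | (k=7,j=6): S=200.3109, K−S=0.0000, hold=0.0000 ⇒ V=0.0000 continue | (k=7,j=7): S=261.9175, K−S=0.0000, hold=0.0000 ⇒ V=0.0000 continue  boundary S*=68.5274
step 6: (k=6,j=0): S=45.8326, K−S=49.5074, hold=48.7989 ⇒ V=49.5074 exercise | (k=6,j=1): S=59.9286, K−S=35.4114, hold=34.8409 ⇒ V=35.4114 exercise | (k=6,j=2): S=78.3600, K−S=16.9800, hold=18.6844 ⇒ V=18.6844 continue | (k=6,j=3): S=102.4600, K−S=0.0000, hold=6.0082 ⇒ V=6.0082 continue | (k=6,j=4): S=133.9721, K−S=0.0000, hold=0.7986 ⇒ V=0.7986 continue | (k=6,j=5): S=175.1759, K−S=0.0000, hold=0.0000 ⇒ V=0.0000 continue | (k=6,j=6): S=229.0522, K−S=0.0000, hold=0.0000 ⇒ V=0.0000 continue  boundary S*=59.9286
step 5: (k=5,j=0): S=52.4088, K−S=42.9312, hold=42.2871 ⇒ V=42.9312 exercise | (k=5,j=1): S=68.5274, K−S=26.8126, hold=27.1267 ⇒ V=27.1267 continue | (k=5,j=2): S=89.6034, K−S=5.7366, hold=12.5050 ⇒ V=12.5050 continue | (k=5,j=3): S=117.1614, K−S=0.0000, hold=3.4889 ⇒ V=3.4889 continue | (k=5,j=4): S=153.1949, K−S=0.0000, hold=0.4139 ⇒ V=0.4139 continue | (k=5,j=5): S=200.3109, K−S=0.0000, hold=0.0000 ⇒ V=0.0000 continue  boundary S*=52.4088
step 4: (k=4,j=0): S=59.9286, K−S=35.4114, hold=34.9884 ⇒ V=35.4114 exercise | (k=4,j=1): S=78.3600, K−S=16.9800, hold=19.9313 ⇒ V=19.9313 continue | (k=4,j=2): S=102.4600, K−S=0.0000, hold=8.1194 ⇒ V=8.1194 continue | (k=4,j=3): S=133.9721, K−S=0.0000, hold=2.0026 ⇒ V=2.0026 continue | (k=4,j=4): S=175.1759, K−S=0.0000, hold=0.2145 ⇒ V=0.2145 continue  boundary S*=59.9286
step 3: (k=3,j=0): S=68.5274, K−S=26.8126, hold=27.7122 ⇒ V=27.7122 continue | (k=3,j=1): S=89.6034, K−S=5.7366, hold=14.1426 ⇒ V=14.1426 continue | (k=3,j=2): S=117.1614, K−S=0.0000, hold=5.1485 ⇒ V=5.1485 continue | (k=3,j=3): S=153.1949, K−S=0.0000, hold=1.1386 ⇒ V=1.1386 continue  boundary S*=-
step 2: (k=2,j=0): S=78.3600, K−S=16.9800, hold=21.0037 ⇒ V=21.0037 continue | (k=2,j=1): S=102.4600, K−S=0.0000, hold=9.7474 ⇒ V=9.7474 continue | (k=2,j=2): S=133.9721, K−S=0.0000, hold=3.2030 ⇒ V=3.2030 continue  boundary S*=-
step 1: (k=1,j=0): S=89.6034, K−S=5.7366, hold=15.4629 ⇒ V=15.4629 continue | (k=1,j=1): S=117.1614, K−S=0.0000, hold=6.5559 ⇒ V=6.5559 continue  boundary S*=-
step 0: (k=0,j=0): S=102.4600, K−S=0.0000, hold=11.0926 ⇒ V=11.0926 continue  boundary S*=-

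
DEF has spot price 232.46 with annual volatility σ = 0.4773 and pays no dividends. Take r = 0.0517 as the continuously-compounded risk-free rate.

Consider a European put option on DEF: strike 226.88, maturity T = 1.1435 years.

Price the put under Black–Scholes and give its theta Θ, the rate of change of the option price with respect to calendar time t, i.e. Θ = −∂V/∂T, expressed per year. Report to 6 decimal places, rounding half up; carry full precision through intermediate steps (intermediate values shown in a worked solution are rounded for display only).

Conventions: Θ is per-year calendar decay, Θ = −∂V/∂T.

price = 36.234506
Θ = -13.027959

σ√T = 0.4773·√1.1435 = 0.510399
d₁ = (ln(S/K) + (r+σ²/2)T) / (σ√T) = (ln(232.46/226.88) + (0.0517+0.4773²/2)·1.1435) / 0.510399 = (0.024297 + 0.189372) / 0.510399 = 0.418632
d₂ = d₁ − σ√T = 0.418632 − 0.510399 = -0.091767
e^{−rT} = 0.942595
N(−d₁) = 0.337743,  N(−d₂) = 0.536558
Put price V = K·e^{−rT}·N(−d₂) − S·N(−d₁) = 114.746129 − 78.511624 = 36.234506
φ(d₁) = (1/√(2π))·e^{−d₁²/2} = 0.365472
Θ = −S·φ(d₁)·σ/(2√T) + r·K·e^{−rT}·N(−d₂) = −18.960334 + 5.932375 = -13.027959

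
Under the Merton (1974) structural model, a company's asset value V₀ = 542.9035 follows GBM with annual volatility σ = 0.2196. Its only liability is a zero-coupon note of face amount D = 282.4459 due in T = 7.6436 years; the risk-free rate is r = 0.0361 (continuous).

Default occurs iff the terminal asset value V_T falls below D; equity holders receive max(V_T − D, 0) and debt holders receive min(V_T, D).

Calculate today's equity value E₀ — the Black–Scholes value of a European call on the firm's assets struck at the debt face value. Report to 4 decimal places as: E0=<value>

Equity is a call on the firm's assets struck at D = 282.4459:
d₁ = [ln(V₀/D) + (r + σ²/2)T] / (σ√T)
   = [ln(542.9035/282.4459) + (0.0361 + 0.5·0.2196²)·7.6436] / (0.2196·√7.6436)
   = [0.653445 + 0.460237] / 0.607129 = 1.834340
d₂ = d₁ − σ√T = 1.834340 − 0.607129 = 1.227210
N(d₁) = 0.966698,  N(d₂) = 0.890128,  e^(−rT) = 0.758863
E₀ = V₀·N(d₁) − D·e^(−rT)·N(d₂)
   = 542.9035·0.966698 − 282.4459·0.758863·0.890128 = 334.035758

E0=334.0358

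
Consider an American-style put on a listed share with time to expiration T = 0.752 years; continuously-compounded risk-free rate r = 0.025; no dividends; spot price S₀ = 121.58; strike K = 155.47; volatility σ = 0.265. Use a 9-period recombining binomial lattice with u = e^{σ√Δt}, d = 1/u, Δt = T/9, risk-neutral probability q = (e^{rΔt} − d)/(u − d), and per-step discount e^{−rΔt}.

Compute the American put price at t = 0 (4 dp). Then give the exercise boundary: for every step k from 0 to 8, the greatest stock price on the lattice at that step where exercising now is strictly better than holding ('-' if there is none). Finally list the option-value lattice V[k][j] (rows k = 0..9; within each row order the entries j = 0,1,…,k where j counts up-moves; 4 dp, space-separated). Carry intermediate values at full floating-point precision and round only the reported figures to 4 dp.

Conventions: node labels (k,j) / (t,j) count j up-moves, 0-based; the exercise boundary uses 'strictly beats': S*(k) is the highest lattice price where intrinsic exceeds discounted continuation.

price = 34.7668
boundary = - 112.6146 104.3104 112.6146 104.3104 112.6146 121.5800 131.2591 141.7088
tree:
34.7668
42.8554 26.6451
51.1596 34.3436 18.8880
58.8515 42.8554 25.7875 11.9146
65.9762 51.1596 33.9368 17.5658 6.1880
72.5755 58.8515 42.8554 24.9633 10.0779 2.2377
78.6882 65.9762 51.1596 33.8900 15.9433 4.1246 0.3183
84.3501 72.5755 58.8515 42.8554 24.2109 7.5591 0.6310 0.0000
89.5946 78.6882 65.9762 51.1596 33.8900 13.7612 1.2508 0.0000 0.0000
94.4522 84.3501 72.5755 58.8515 42.8554 24.2109 2.4796 0.0000 0.0000 0.0000

Δt=0.08356, u=1.07961, d=0.92626, q=0.49449, disc=e^(-rΔt)=0.99791
k=9 terminal: V=max(K-S,0) → 94.4522 84.3501 72.5755 58.8515 42.8554 24.2109 2.4796 0.0000 0.0000 0.0000
k=8: j=0 S=65.8754 intr=89.5946 cont=89.2701 V=89.5946[EX]; j=1 S=76.7818 intr=78.6882 cont=78.3638 V=78.6882[EX]; j=2 S=89.4938 intr=65.9762 cont=65.6518 V=65.9762[EX]; j=3 S=104.3104 intr=51.1596 cont=50.8352 V=51.1596[EX]; j=4 S=121.5800 intr=33.8900 cont=33.5656 V=33.8900[EX]; j=5 S=141.7088 intr=13.7612 cont=13.4368 V=13.7612[EX]; j=6 S=165.1701 intr=0.0000 cont=1.2508 V=1.2508[hold]; j=7 S=192.5157 intr=0.0000 cont=0.0000 V=0.0000[hold]; j=8 S=224.3886 intr=0.0000 cont=0.0000 V=0.0000[hold]  S*(8)=141.7088
k=7: j=0 S=71.1199 intr=84.3501 cont=84.0257 V=84.3501[EX]; j=1 S=82.8945 intr=72.5755 cont=72.2511 V=72.5755[EX]; j=2 S=96.6185 intr=58.8515 cont=58.5271 V=58.8515[EX]; j=3 S=112.6146 intr=42.8554 cont=42.5309 V=42.8554[EX]; j=4 S=131.2591 intr=24.2109 cont=23.8865 V=24.2109[EX]; j=5 S=152.9904 intr=2.4796 cont=7.5591 V=7.5591[hold]; j=6 S=178.3195 intr=0.0000 cont=0.6310 V=0.6310[hold]; j=7 S=207.8420 intr=0.0000 cont=0.0000 V=0.0000[hold]  S*(7)=131.2591
k=6: j=0 S=76.7818 intr=78.6882 cont=78.3638 V=78.6882[EX]; j=1 S=89.4938 intr=65.9762 cont=65.6518 V=65.9762[EX]; j=2 S=104.3104 intr=51.1596 cont=50.8352 V=51.1596[EX]; j=3 S=121.5800 intr=33.8900 cont=33.5656 V=33.8900[EX]; j=4 S=141.7088 intr=13.7612 cont=15.9433 V=15.9433[hold]; j=5 S=165.1701 intr=0.0000 cont=4.1246 V=4.1246[hold]; j=6 S=192.5157 intr=0.0000 cont=0.3183 V=0.3183[hold]  S*(6)=121.5800
k=5: j=0 S=82.8945 intr=72.5755 cont=72.2511 V=72.5755[EX]; j=1 S=96.6185 intr=58.8515 cont=58.5271 V=58.8515[EX]; j=2 S=112.6146 intr=42.8554 cont=42.5309 V=42.8554[EX]; j=3 S=131.2591 intr=24.2109 cont=24.9633 V=24.9633[hold]; j=4 S=152.9904 intr=2.4796 cont=10.0779 V=10.0779[hold]; j=5 S=178.3195 intr=0.0000 cont=2.2377 V=2.2377[hold]  S*(5)=112.6146
k=4: j=0 S=89.4938 intr=65.9762 cont=65.6518 V=65.9762[EX]; j=1 S=104.3104 intr=51.1596 cont=50.8352 V=51.1596[EX]; j=2 S=121.5800 intr=33.8900 cont=33.9368 V=33.9368[hold]; j=3 S=141.7088 intr=13.7612 cont=17.5658 V=17.5658[hold]; j=4 S=165.1701 intr=0.0000 cont=6.1880 V=6.1880[hold]  S*(4)=104.3104
k=3: j=0 S=96.6185 intr=58.8515 cont=58.5271 V=58.8515[EX]; j=1 S=112.6146 intr=42.8554 cont=42.5541 V=42.8554[EX]; j=2 S=131.2591 intr=24.2109 cont=25.7875 V=25.7875[hold]; j=3 S=152.9904 intr=2.4796 cont=11.9146 V=11.9146[hold]  S*(3)=112.6146
k=2: j=0 S=104.3104 intr=51.1596 cont=50.8352 V=51.1596[EX]; j=1 S=121.5800 intr=33.8900 cont=34.3436 V=34.3436[hold]; j=2 S=141.7088 intr=13.7612 cont=18.8880 V=18.8880[hold]  S*(2)=104.3104
k=1: j=0 S=112.6146 intr=42.8554 cont=42.7548 V=42.8554[EX]; j=1 S=131.2591 intr=24.2109 cont=26.6451 V=26.6451[hold]  S*(1)=112.6146
k=0: j=0 S=121.5800 intr=33.8900 cont=34.7668 V=34.7668[hold]  S*(0)=-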